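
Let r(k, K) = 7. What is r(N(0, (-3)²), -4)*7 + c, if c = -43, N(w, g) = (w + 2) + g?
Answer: 6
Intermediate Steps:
N(w, g) = 2 + g + w (N(w, g) = (2 + w) + g = 2 + g + w)
r(N(0, (-3)²), -4)*7 + c = 7*7 - 43 = 49 - 43 = 6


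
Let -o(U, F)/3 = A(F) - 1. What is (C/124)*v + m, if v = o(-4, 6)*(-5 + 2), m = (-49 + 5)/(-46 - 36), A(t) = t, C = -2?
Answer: -481/2542 ≈ -0.18922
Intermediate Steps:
m = 22/41 (m = -44/(-82) = -44*(-1/82) = 22/41 ≈ 0.53658)
o(U, F) = 3 - 3*F (o(U, F) = -3*(F - 1) = -3*(-1 + F) = 3 - 3*F)
v = 45 (v = (3 - 3*6)*(-5 + 2) = (3 - 18)*(-3) = -15*(-3) = 45)
(C/124)*v + m = -2/124*45 + 22/41 = -2*1/124*45 + 22/41 = -1/62*45 + 22/41 = -45/62 + 22/41 = -481/2542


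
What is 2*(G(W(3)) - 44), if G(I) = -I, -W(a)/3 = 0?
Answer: -88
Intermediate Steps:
W(a) = 0 (W(a) = -3*0 = 0)
2*(G(W(3)) - 44) = 2*(-1*0 - 44) = 2*(0 - 44) = 2*(-44) = -88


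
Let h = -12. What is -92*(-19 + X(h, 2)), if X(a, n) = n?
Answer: 1564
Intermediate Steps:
-92*(-19 + X(h, 2)) = -92*(-19 + 2) = -92*(-17) = 1564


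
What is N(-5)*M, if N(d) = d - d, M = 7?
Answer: 0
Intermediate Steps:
N(d) = 0
N(-5)*M = 0*7 = 0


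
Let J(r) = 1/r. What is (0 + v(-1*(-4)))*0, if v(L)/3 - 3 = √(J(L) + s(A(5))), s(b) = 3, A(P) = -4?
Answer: 0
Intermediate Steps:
v(L) = 9 + 3*√(3 + 1/L) (v(L) = 9 + 3*√(1/L + 3) = 9 + 3*√(3 + 1/L))
(0 + v(-1*(-4)))*0 = (0 + (9 + 3*√(3 + 1/(-1*(-4)))))*0 = (0 + (9 + 3*√(3 + 1/4)))*0 = (0 + (9 + 3*√(3 + ¼)))*0 = (0 + (9 + 3*√(13/4)))*0 = (0 + (9 + 3*(√13/2)))*0 = (0 + (9 + 3*√13/2))*0 = (9 + 3*√13/2)*0 = 0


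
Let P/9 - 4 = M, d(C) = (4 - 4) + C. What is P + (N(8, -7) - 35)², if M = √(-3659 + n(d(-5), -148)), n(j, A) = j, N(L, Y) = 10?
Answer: 661 + 36*I*√229 ≈ 661.0 + 544.78*I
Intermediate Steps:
d(C) = C (d(C) = 0 + C = C)
M = 4*I*√229 (M = √(-3659 - 5) = √(-3664) = 4*I*√229 ≈ 60.531*I)
P = 36 + 36*I*√229 (P = 36 + 9*(4*I*√229) = 36 + 36*I*√229 ≈ 36.0 + 544.78*I)
P + (N(8, -7) - 35)² = (36 + 36*I*√229) + (10 - 35)² = (36 + 36*I*√229) + (-25)² = (36 + 36*I*√229) + 625 = 661 + 36*I*√229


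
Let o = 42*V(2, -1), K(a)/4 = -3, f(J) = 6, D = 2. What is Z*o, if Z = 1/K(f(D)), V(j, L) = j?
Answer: -7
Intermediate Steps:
K(a) = -12 (K(a) = 4*(-3) = -12)
o = 84 (o = 42*2 = 84)
Z = -1/12 (Z = 1/(-12) = -1/12 ≈ -0.083333)
Z*o = -1/12*84 = -7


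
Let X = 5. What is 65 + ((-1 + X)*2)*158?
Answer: 1329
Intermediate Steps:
65 + ((-1 + X)*2)*158 = 65 + ((-1 + 5)*2)*158 = 65 + (4*2)*158 = 65 + 8*158 = 65 + 1264 = 1329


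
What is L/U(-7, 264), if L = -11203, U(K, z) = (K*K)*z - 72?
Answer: -11203/12864 ≈ -0.87088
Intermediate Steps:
U(K, z) = -72 + z*K² (U(K, z) = K²*z - 72 = z*K² - 72 = -72 + z*K²)
L/U(-7, 264) = -11203/(-72 + 264*(-7)²) = -11203/(-72 + 264*49) = -11203/(-72 + 12936) = -11203/12864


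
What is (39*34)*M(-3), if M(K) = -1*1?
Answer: -1326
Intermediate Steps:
M(K) = -1
(39*34)*M(-3) = (39*34)*(-1) = 1326*(-1) = -1326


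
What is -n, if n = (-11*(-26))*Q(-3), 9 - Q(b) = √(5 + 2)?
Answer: -2574 + 286*√7 ≈ -1817.3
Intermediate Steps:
Q(b) = 9 - √7 (Q(b) = 9 - √(5 + 2) = 9 - √7)
n = 2574 - 286*√7 (n = (-11*(-26))*(9 - √7) = 286*(9 - √7) = 2574 - 286*√7 ≈ 1817.3)
-n = -(2574 - 286*√7) = -2574 + 286*√7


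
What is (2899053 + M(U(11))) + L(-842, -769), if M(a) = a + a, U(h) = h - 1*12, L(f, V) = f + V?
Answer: 2897440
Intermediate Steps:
L(f, V) = V + f
U(h) = -12 + h (U(h) = h - 12 = -12 + h)
M(a) = 2*a
(2899053 + M(U(11))) + L(-842, -769) = (2899053 + 2*(-12 + 11)) + (-769 - 842) = (2899053 + 2*(-1)) - 1611 = (2899053 - 2) - 1611 = 2899051 - 1611 = 2897440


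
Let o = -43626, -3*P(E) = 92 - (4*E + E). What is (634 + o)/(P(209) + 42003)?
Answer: -64488/63481 ≈ -1.0159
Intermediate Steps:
P(E) = -92/3 + 5*E/3 (P(E) = -(92 - (4*E + E))/3 = -(92 - 5*E)/3 = -92/3 + 5*E/3)
(634 + o)/(P(209) + 42003) = (634 - 43626)/((-92/3 + (5/3)*209) + 42003) = -42992/((-92/3 + 1045/3) + 42003) = -42992/(953/3 + 42003) = -42992/126962/3 = -42992*3/126962 = -64488/63481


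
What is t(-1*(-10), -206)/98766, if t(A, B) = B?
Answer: -103/49383 ≈ -0.0020857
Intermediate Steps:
t(-1*(-10), -206)/98766 = -206/98766 = -206*1/98766 = -103/49383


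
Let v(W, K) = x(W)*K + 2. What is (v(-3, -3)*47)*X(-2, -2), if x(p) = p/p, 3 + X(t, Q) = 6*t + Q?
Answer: 799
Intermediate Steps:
X(t, Q) = -3 + Q + 6*t (X(t, Q) = -3 + (6*t + Q) = -3 + (Q + 6*t) = -3 + Q + 6*t)
x(p) = 1
v(W, K) = 2 + K (v(W, K) = 1*K + 2 = K + 2 = 2 + K)
(v(-3, -3)*47)*X(-2, -2) = ((2 - 3)*47)*(-3 - 2 + 6*(-2)) = (-1*47)*(-3 - 2 - 12) = -47*(-17) = 799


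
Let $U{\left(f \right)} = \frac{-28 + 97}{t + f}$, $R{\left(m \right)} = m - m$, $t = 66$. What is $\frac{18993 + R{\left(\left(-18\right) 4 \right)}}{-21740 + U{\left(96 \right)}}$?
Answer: $- \frac{1025622}{1173937} \approx -0.87366$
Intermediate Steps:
$R{\left(m \right)} = 0$
$U{\left(f \right)} = \frac{69}{66 + f}$ ($U{\left(f \right)} = \frac{-28 + 97}{66 + f} = \frac{69}{66 + f}$)
$\frac{18993 + R{\left(\left(-18\right) 4 \right)}}{-21740 + U{\left(96 \right)}} = \frac{18993 + 0}{-21740 + \frac{69}{66 + 96}} = \frac{18993}{-21740 + \frac{69}{162}} = \frac{18993}{-21740 + 69 \cdot \frac{1}{162}} = \frac{18993}{-21740 + \frac{23}{54}} = \frac{18993}{- \frac{1173937}{54}} = 18993 \left(- \frac{54}{1173937}\right) = - \frac{1025622}{1173937}$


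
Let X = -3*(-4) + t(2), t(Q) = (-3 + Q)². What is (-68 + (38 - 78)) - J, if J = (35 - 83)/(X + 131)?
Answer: -323/3 ≈ -107.67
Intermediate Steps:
X = 13 (X = -3*(-4) + (-3 + 2)² = 12 + (-1)² = 12 + 1 = 13)
J = -⅓ (J = (35 - 83)/(13 + 131) = -48/144 = -48*1/144 = -⅓ ≈ -0.33333)
(-68 + (38 - 78)) - J = (-68 + (38 - 78)) - 1*(-⅓) = (-68 - 40) + ⅓ = -108 + ⅓ = -323/3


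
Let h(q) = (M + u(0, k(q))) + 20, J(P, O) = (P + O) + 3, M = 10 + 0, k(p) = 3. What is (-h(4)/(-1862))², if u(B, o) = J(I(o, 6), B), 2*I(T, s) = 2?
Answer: 289/866761 ≈ 0.00033343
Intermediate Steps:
M = 10
I(T, s) = 1 (I(T, s) = (½)*2 = 1)
J(P, O) = 3 + O + P (J(P, O) = (O + P) + 3 = 3 + O + P)
u(B, o) = 4 + B (u(B, o) = 3 + B + 1 = 4 + B)
h(q) = 34 (h(q) = (10 + (4 + 0)) + 20 = (10 + 4) + 20 = 14 + 20 = 34)
(-h(4)/(-1862))² = (-34/(-1862))² = (-34*(-1)/1862)² = (-1*(-17/931))² = (17/931)² = 289/866761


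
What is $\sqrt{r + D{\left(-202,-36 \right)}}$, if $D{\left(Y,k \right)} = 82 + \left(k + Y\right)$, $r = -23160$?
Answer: $2 i \sqrt{5829} \approx 152.7 i$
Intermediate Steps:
$D{\left(Y,k \right)} = 82 + Y + k$ ($D{\left(Y,k \right)} = 82 + \left(Y + k\right) = 82 + Y + k$)
$\sqrt{r + D{\left(-202,-36 \right)}} = \sqrt{-23160 - 156} = \sqrt{-23316} = 2 i \sqrt{5829}$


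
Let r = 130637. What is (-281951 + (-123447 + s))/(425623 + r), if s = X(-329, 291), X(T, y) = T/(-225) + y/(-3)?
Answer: -45618023/62579250 ≈ -0.72896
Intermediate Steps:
X(T, y) = -y/3 - T/225 (X(T, y) = T*(-1/225) + y*(-⅓) = -T/225 - y/3 = -y/3 - T/225)
s = -21496/225 (s = -⅓*291 - 1/225*(-329) = -97 + 329/225 = -21496/225 ≈ -95.538)
(-281951 + (-123447 + s))/(425623 + r) = (-281951 + (-123447 - 21496/225))/(425623 + 130637) = (-281951 - 27797071/225)/556260 = -91236046/225*1/556260 = -45618023/62579250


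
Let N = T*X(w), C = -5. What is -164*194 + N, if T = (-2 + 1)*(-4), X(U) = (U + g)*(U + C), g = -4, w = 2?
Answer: -31792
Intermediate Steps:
X(U) = (-5 + U)*(-4 + U) (X(U) = (U - 4)*(U - 5) = (-4 + U)*(-5 + U) = (-5 + U)*(-4 + U))
T = 4 (T = -1*(-4) = 4)
N = 24 (N = 4*(20 + 2² - 9*2) = 4*(20 + 4 - 18) = 4*6 = 24)
-164*194 + N = -164*194 + 24 = -31816 + 24 = -31792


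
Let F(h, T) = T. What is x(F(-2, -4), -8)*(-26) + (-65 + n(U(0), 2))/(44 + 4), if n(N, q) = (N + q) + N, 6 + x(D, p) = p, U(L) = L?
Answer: 5803/16 ≈ 362.69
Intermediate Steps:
x(D, p) = -6 + p
n(N, q) = q + 2*N
x(F(-2, -4), -8)*(-26) + (-65 + n(U(0), 2))/(44 + 4) = (-6 - 8)*(-26) + (-65 + (2 + 2*0))/(44 + 4) = -14*(-26) + (-65 + (2 + 0))/48 = 364 + (-65 + 2)*(1/48) = 364 - 63*1/48 = 364 - 21/16 = 5803/16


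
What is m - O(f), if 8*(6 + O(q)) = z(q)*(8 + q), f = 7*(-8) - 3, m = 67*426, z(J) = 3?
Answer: 228537/8 ≈ 28567.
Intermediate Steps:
m = 28542
f = -59 (f = -56 - 3 = -59)
O(q) = -3 + 3*q/8 (O(q) = -6 + (3*(8 + q))/8 = -6 + (24 + 3*q)/8 = -6 + (3 + 3*q/8) = -3 + 3*q/8)
m - O(f) = 28542 - (-3 + (3/8)*(-59)) = 28542 - (-3 - 177/8) = 28542 - 1*(-201/8) = 28542 + 201/8 = 228537/8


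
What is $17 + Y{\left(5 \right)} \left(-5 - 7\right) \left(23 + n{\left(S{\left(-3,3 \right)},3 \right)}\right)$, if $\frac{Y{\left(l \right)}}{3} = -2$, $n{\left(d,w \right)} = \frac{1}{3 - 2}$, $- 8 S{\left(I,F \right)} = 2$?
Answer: $1745$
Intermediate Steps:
$S{\left(I,F \right)} = - \frac{1}{4}$ ($S{\left(I,F \right)} = \left(- \frac{1}{8}\right) 2 = - \frac{1}{4}$)
$n{\left(d,w \right)} = 1$ ($n{\left(d,w \right)} = 1^{-1} = 1$)
$Y{\left(l \right)} = -6$ ($Y{\left(l \right)} = 3 \left(-2\right) = -6$)
$17 + Y{\left(5 \right)} \left(-5 - 7\right) \left(23 + n{\left(S{\left(-3,3 \right)},3 \right)}\right) = 17 - 6 \left(-5 - 7\right) \left(23 + 1\right) = 17 - 6 \left(\left(-12\right) 24\right) = 17 - -1728 = 17 + 1728 = 1745$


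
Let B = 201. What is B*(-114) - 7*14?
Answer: -23012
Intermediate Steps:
B*(-114) - 7*14 = 201*(-114) - 7*14 = -22914 - 98 = -23012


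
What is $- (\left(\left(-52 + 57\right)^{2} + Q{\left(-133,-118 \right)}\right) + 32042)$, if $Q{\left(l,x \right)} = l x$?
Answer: $-47761$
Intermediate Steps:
$- (\left(\left(-52 + 57\right)^{2} + Q{\left(-133,-118 \right)}\right) + 32042) = - (\left(\left(-52 + 57\right)^{2} - -15694\right) + 32042) = - (\left(5^{2} + 15694\right) + 32042) = - (\left(25 + 15694\right) + 32042) = - (15719 + 32042) = \left(-1\right) 47761 = -47761$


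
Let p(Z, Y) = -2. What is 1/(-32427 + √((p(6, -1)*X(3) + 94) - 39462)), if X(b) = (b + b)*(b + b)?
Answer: -32427/1051549769 - 4*I*√2465/1051549769 ≈ -3.0837e-5 - 1.8886e-7*I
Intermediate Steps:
X(b) = 4*b² (X(b) = (2*b)*(2*b) = 4*b²)
1/(-32427 + √((p(6, -1)*X(3) + 94) - 39462)) = 1/(-32427 + √((-8*3² + 94) - 39462)) = 1/(-32427 + √((-8*9 + 94) - 39462)) = 1/(-32427 + √((-2*36 + 94) - 39462)) = 1/(-32427 + √((-72 + 94) - 39462)) = 1/(-32427 + √(22 - 39462)) = 1/(-32427 + √(-39440)) = 1/(-32427 + 4*I*√2465)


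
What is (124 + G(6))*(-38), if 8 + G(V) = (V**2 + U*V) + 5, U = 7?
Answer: -7562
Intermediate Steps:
G(V) = -3 + V**2 + 7*V (G(V) = -8 + ((V**2 + 7*V) + 5) = -8 + (5 + V**2 + 7*V) = -3 + V**2 + 7*V)
(124 + G(6))*(-38) = (124 + (-3 + 6**2 + 7*6))*(-38) = (124 + (-3 + 36 + 42))*(-38) = (124 + 75)*(-38) = 199*(-38) = -7562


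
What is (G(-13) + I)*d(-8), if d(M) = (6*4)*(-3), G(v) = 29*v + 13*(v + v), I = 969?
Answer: -18288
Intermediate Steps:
G(v) = 55*v (G(v) = 29*v + 13*(2*v) = 29*v + 26*v = 55*v)
d(M) = -72 (d(M) = 24*(-3) = -72)
(G(-13) + I)*d(-8) = (55*(-13) + 969)*(-72) = (-715 + 969)*(-72) = 254*(-72) = -18288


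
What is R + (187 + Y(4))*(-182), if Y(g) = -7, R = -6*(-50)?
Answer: -32460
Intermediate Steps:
R = 300
R + (187 + Y(4))*(-182) = 300 + (187 - 7)*(-182) = 300 + 180*(-182) = 300 - 32760 = -32460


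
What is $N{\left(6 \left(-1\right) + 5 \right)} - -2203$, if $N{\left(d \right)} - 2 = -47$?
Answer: $2158$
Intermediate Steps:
$N{\left(d \right)} = -45$ ($N{\left(d \right)} = 2 - 47 = -45$)
$N{\left(6 \left(-1\right) + 5 \right)} - -2203 = -45 - -2203 = -45 + 2203 = 2158$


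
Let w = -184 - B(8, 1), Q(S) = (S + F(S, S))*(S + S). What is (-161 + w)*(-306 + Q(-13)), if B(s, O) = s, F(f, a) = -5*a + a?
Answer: 465960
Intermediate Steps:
F(f, a) = -4*a
Q(S) = -6*S² (Q(S) = (S - 4*S)*(S + S) = (-3*S)*(2*S) = -6*S²)
w = -192 (w = -184 - 1*8 = -184 - 8 = -192)
(-161 + w)*(-306 + Q(-13)) = (-161 - 192)*(-306 - 6*(-13)²) = -353*(-306 - 6*169) = -353*(-306 - 1014) = -353*(-1320) = 465960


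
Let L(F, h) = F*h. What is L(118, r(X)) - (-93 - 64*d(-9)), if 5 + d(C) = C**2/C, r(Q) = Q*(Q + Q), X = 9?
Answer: 18313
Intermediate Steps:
r(Q) = 2*Q**2 (r(Q) = Q*(2*Q) = 2*Q**2)
d(C) = -5 + C (d(C) = -5 + C**2/C = -5 + C)
L(118, r(X)) - (-93 - 64*d(-9)) = 118*(2*9**2) - (-93 - 64*(-5 - 9)) = 118*(2*81) - (-93 - 64*(-14)) = 118*162 - (-93 + 896) = 19116 - 1*803 = 19116 - 803 = 18313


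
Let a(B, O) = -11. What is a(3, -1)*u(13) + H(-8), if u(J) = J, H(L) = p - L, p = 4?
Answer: -131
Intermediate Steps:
H(L) = 4 - L
a(3, -1)*u(13) + H(-8) = -11*13 + (4 - 1*(-8)) = -143 + (4 + 8) = -143 + 12 = -131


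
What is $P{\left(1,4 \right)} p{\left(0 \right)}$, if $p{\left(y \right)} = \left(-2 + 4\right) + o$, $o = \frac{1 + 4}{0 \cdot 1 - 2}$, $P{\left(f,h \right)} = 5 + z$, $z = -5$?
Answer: $0$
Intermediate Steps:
$P{\left(f,h \right)} = 0$ ($P{\left(f,h \right)} = 5 - 5 = 0$)
$o = - \frac{5}{2}$ ($o = \frac{5}{0 - 2} = \frac{5}{-2} = 5 \left(- \frac{1}{2}\right) = - \frac{5}{2} \approx -2.5$)
$p{\left(y \right)} = - \frac{1}{2}$ ($p{\left(y \right)} = \left(-2 + 4\right) - \frac{5}{2} = 2 - \frac{5}{2} = - \frac{1}{2}$)
$P{\left(1,4 \right)} p{\left(0 \right)} = 0 \left(- \frac{1}{2}\right) = 0$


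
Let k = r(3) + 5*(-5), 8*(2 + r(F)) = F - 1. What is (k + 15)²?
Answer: 2209/16 ≈ 138.06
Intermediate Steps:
r(F) = -17/8 + F/8 (r(F) = -2 + (F - 1)/8 = -2 + (-1 + F)/8 = -2 + (-⅛ + F/8) = -17/8 + F/8)
k = -107/4 (k = (-17/8 + (⅛)*3) + 5*(-5) = (-17/8 + 3/8) - 25 = -7/4 - 25 = -107/4 ≈ -26.750)
(k + 15)² = (-107/4 + 15)² = (-47/4)² = 2209/16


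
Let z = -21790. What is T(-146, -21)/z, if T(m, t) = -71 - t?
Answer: 5/2179 ≈ 0.0022946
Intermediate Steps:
T(-146, -21)/z = (-71 - 1*(-21))/(-21790) = (-71 + 21)*(-1/21790) = -50*(-1/21790) = 5/2179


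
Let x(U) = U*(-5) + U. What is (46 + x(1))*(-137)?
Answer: -5754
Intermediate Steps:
x(U) = -4*U (x(U) = -5*U + U = -4*U)
(46 + x(1))*(-137) = (46 - 4*1)*(-137) = (46 - 4)*(-137) = 42*(-137) = -5754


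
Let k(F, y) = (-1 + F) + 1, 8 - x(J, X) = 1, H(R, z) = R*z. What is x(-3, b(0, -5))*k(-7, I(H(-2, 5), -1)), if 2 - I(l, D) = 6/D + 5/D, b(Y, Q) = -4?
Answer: -49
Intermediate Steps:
x(J, X) = 7 (x(J, X) = 8 - 1*1 = 8 - 1 = 7)
I(l, D) = 2 - 11/D (I(l, D) = 2 - (6/D + 5/D) = 2 - 11/D)
k(F, y) = F
x(-3, b(0, -5))*k(-7, I(H(-2, 5), -1)) = 7*(-7) = -49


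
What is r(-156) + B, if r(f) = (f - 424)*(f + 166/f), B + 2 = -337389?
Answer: -9605459/39 ≈ -2.4629e+5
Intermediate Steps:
B = -337391 (B = -2 - 337389 = -337391)
r(f) = (-424 + f)*(f + 166/f)
r(-156) + B = (166 + (-156)² - 70384/(-156) - 424*(-156)) - 337391 = (166 + 24336 - 70384*(-1/156) + 66144) - 337391 = (166 + 24336 + 17596/39 + 66144) - 337391 = 3552790/39 - 337391 = -9605459/39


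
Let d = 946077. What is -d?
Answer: -946077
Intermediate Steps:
-d = -1*946077 = -946077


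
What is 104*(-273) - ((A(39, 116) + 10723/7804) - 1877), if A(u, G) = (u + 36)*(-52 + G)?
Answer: -244392983/7804 ≈ -31316.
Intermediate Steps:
A(u, G) = (-52 + G)*(36 + u) (A(u, G) = (36 + u)*(-52 + G) = (-52 + G)*(36 + u))
104*(-273) - ((A(39, 116) + 10723/7804) - 1877) = 104*(-273) - (((-1872 - 52*39 + 36*116 + 116*39) + 10723/7804) - 1877) = -28392 - (((-1872 - 2028 + 4176 + 4524) + 10723*(1/7804)) - 1877) = -28392 - ((4800 + 10723/7804) - 1877) = -28392 - (37469923/7804 - 1877) = -28392 - 1*22821815/7804 = -28392 - 22821815/7804 = -244392983/7804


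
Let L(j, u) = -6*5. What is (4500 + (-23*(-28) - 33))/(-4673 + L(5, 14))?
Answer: -5111/4703 ≈ -1.0868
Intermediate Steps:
L(j, u) = -30
(4500 + (-23*(-28) - 33))/(-4673 + L(5, 14)) = (4500 + (-23*(-28) - 33))/(-4673 - 30) = (4500 + (644 - 33))/(-4703) = (4500 + 611)*(-1/4703) = 5111*(-1/4703) = -5111/4703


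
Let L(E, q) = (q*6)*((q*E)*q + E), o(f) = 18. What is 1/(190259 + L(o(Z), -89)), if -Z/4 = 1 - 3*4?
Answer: -1/75956005 ≈ -1.3166e-8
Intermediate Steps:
Z = 44 (Z = -4*(1 - 3*4) = -4*(1 - 12) = -4*(-11) = 44)
L(E, q) = 6*q*(E + E*q²) (L(E, q) = (6*q)*((E*q)*q + E) = (6*q)*(E*q² + E) = (6*q)*(E + E*q²) = 6*q*(E + E*q²))
1/(190259 + L(o(Z), -89)) = 1/(190259 + 6*18*(-89)*(1 + (-89)²)) = 1/(190259 + 6*18*(-89)*(1 + 7921)) = 1/(190259 + 6*18*(-89)*7922) = 1/(190259 - 76146264) = 1/(-75956005) = -1/75956005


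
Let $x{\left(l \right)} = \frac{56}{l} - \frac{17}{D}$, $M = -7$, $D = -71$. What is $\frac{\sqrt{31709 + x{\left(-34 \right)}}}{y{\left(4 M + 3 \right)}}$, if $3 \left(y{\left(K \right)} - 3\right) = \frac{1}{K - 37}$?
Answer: $\frac{4836 \sqrt{68333098}}{672299} \approx 59.462$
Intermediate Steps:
$x{\left(l \right)} = \frac{17}{71} + \frac{56}{l}$ ($x{\left(l \right)} = \frac{56}{l} - \frac{17}{-71} = \frac{56}{l} - - \frac{17}{71} = \frac{56}{l} + \frac{17}{71} = \frac{17}{71} + \frac{56}{l}$)
$y{\left(K \right)} = 3 + \frac{1}{3 \left(-37 + K\right)}$ ($y{\left(K \right)} = 3 + \frac{1}{3 \left(K - 37\right)} = 3 + \frac{1}{3 \left(-37 + K\right)}$)
$\frac{\sqrt{31709 + x{\left(-34 \right)}}}{y{\left(4 M + 3 \right)}} = \frac{\sqrt{31709 + \left(\frac{17}{71} + \frac{56}{-34}\right)}}{\frac{1}{3} \frac{1}{-37 + \left(4 \left(-7\right) + 3\right)} \left(-332 + 9 \left(4 \left(-7\right) + 3\right)\right)} = \frac{\sqrt{31709 + \left(\frac{17}{71} + 56 \left(- \frac{1}{34}\right)\right)}}{\frac{1}{3} \frac{1}{-37 + \left(-28 + 3\right)} \left(-332 + 9 \left(-28 + 3\right)\right)} = \frac{\sqrt{31709 + \left(\frac{17}{71} - \frac{28}{17}\right)}}{\frac{1}{3} \frac{1}{-37 - 25} \left(-332 + 9 \left(-25\right)\right)} = \frac{\sqrt{31709 - \frac{1699}{1207}}}{\frac{1}{3} \frac{1}{-62} \left(-332 - 225\right)} = \frac{\sqrt{\frac{38271064}{1207}}}{\frac{1}{3} \left(- \frac{1}{62}\right) \left(-557\right)} = \frac{\frac{26}{1207} \sqrt{68333098}}{\frac{557}{186}} = \frac{26 \sqrt{68333098}}{1207} \cdot \frac{186}{557} = \frac{4836 \sqrt{68333098}}{672299}$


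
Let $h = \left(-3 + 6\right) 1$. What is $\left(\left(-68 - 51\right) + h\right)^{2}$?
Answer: $13456$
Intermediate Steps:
$h = 3$ ($h = 3 \cdot 1 = 3$)
$\left(\left(-68 - 51\right) + h\right)^{2} = \left(\left(-68 - 51\right) + 3\right)^{2} = \left(-119 + 3\right)^{2} = \left(-116\right)^{2} = 13456$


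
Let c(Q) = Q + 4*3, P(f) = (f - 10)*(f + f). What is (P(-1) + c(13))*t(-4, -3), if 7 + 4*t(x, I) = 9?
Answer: 47/2 ≈ 23.500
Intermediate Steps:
P(f) = 2*f*(-10 + f) (P(f) = (-10 + f)*(2*f) = 2*f*(-10 + f))
t(x, I) = ½ (t(x, I) = -7/4 + (¼)*9 = -7/4 + 9/4 = ½)
c(Q) = 12 + Q (c(Q) = Q + 12 = 12 + Q)
(P(-1) + c(13))*t(-4, -3) = (2*(-1)*(-10 - 1) + (12 + 13))*(½) = (2*(-1)*(-11) + 25)*(½) = (22 + 25)*(½) = 47*(½) = 47/2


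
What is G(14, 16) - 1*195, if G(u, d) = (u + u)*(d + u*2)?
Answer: 1037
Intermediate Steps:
G(u, d) = 2*u*(d + 2*u) (G(u, d) = (2*u)*(d + 2*u) = 2*u*(d + 2*u))
G(14, 16) - 1*195 = 2*14*(16 + 2*14) - 1*195 = 2*14*(16 + 28) - 195 = 2*14*44 - 195 = 1232 - 195 = 1037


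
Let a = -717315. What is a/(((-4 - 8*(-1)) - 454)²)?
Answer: -47821/13500 ≈ -3.5423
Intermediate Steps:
a/(((-4 - 8*(-1)) - 454)²) = -717315/((-4 - 8*(-1)) - 454)² = -717315/((-4 + 8) - 454)² = -717315/(4 - 454)² = -717315/((-450)²) = -717315/202500 = -717315*1/202500 = -47821/13500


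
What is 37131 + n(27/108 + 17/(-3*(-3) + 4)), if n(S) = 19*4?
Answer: 37207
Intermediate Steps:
n(S) = 76
37131 + n(27/108 + 17/(-3*(-3) + 4)) = 37131 + 76 = 37207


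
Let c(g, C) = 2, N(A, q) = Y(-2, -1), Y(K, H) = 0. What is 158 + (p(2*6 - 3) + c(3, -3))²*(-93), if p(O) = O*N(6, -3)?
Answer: -214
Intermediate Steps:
N(A, q) = 0
p(O) = 0 (p(O) = O*0 = 0)
158 + (p(2*6 - 3) + c(3, -3))²*(-93) = 158 + (0 + 2)²*(-93) = 158 + 2²*(-93) = 158 + 4*(-93) = 158 - 372 = -214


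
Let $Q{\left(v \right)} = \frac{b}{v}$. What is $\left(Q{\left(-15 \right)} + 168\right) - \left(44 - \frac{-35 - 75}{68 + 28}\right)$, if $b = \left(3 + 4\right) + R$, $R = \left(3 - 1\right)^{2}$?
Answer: $\frac{29309}{240} \approx 122.12$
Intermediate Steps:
$R = 4$ ($R = 2^{2} = 4$)
$b = 11$ ($b = \left(3 + 4\right) + 4 = 7 + 4 = 11$)
$Q{\left(v \right)} = \frac{11}{v}$
$\left(Q{\left(-15 \right)} + 168\right) - \left(44 - \frac{-35 - 75}{68 + 28}\right) = \left(\frac{11}{-15} + 168\right) - \left(44 - \frac{-35 - 75}{68 + 28}\right) = \left(11 \left(- \frac{1}{15}\right) + 168\right) - \left(44 + \frac{110}{96}\right) = \left(- \frac{11}{15} + 168\right) - \frac{2167}{48} = \frac{2509}{15} - \frac{2167}{48} = \frac{29309}{240}$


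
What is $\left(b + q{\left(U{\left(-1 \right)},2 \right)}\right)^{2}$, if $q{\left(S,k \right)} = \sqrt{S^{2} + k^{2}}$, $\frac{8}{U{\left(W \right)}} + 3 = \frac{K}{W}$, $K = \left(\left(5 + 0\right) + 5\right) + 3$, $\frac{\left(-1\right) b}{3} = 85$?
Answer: $\frac{\left(510 - \sqrt{17}\right)^{2}}{4} \approx 63978.0$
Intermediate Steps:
$b = -255$ ($b = \left(-3\right) 85 = -255$)
$K = 13$ ($K = \left(5 + 5\right) + 3 = 10 + 3 = 13$)
$U{\left(W \right)} = \frac{8}{-3 + \frac{13}{W}}$
$\left(b + q{\left(U{\left(-1 \right)},2 \right)}\right)^{2} = \left(-255 + \sqrt{\left(\left(-8\right) \left(-1\right) \frac{1}{-13 + 3 \left(-1\right)}\right)^{2} + 2^{2}}\right)^{2} = \left(-255 + \sqrt{\left(\left(-8\right) \left(-1\right) \frac{1}{-13 - 3}\right)^{2} + 4}\right)^{2} = \left(-255 + \sqrt{\left(\left(-8\right) \left(-1\right) \frac{1}{-16}\right)^{2} + 4}\right)^{2} = \left(-255 + \sqrt{\left(\left(-8\right) \left(-1\right) \left(- \frac{1}{16}\right)\right)^{2} + 4}\right)^{2} = \left(-255 + \sqrt{\left(- \frac{1}{2}\right)^{2} + 4}\right)^{2} = \left(-255 + \sqrt{\frac{1}{4} + 4}\right)^{2} = \left(-255 + \sqrt{\frac{17}{4}}\right)^{2} = \left(-255 + \frac{\sqrt{17}}{2}\right)^{2}$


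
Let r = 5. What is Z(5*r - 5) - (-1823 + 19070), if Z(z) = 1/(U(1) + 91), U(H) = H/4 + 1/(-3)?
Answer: -18816465/1091 ≈ -17247.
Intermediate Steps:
U(H) = -⅓ + H/4 (U(H) = H*(¼) + 1*(-⅓) = H/4 - ⅓ = -⅓ + H/4)
Z(z) = 12/1091 (Z(z) = 1/((-⅓ + (¼)*1) + 91) = 1/((-⅓ + ¼) + 91) = 1/(-1/12 + 91) = 1/(1091/12) = 12/1091)
Z(5*r - 5) - (-1823 + 19070) = 12/1091 - (-1823 + 19070) = 12/1091 - 1*17247 = 12/1091 - 17247 = -18816465/1091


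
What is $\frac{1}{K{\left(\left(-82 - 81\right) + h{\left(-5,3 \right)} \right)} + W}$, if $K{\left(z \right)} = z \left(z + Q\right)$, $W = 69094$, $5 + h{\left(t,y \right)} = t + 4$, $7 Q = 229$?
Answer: $\frac{7}{644884} \approx 1.0855 \cdot 10^{-5}$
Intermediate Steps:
$Q = \frac{229}{7}$ ($Q = \frac{1}{7} \cdot 229 = \frac{229}{7} \approx 32.714$)
$h{\left(t,y \right)} = -1 + t$ ($h{\left(t,y \right)} = -5 + \left(t + 4\right) = -5 + \left(4 + t\right) = -1 + t$)
$K{\left(z \right)} = z \left(\frac{229}{7} + z\right)$ ($K{\left(z \right)} = z \left(z + \frac{229}{7}\right) = z \left(\frac{229}{7} + z\right)$)
$\frac{1}{K{\left(\left(-82 - 81\right) + h{\left(-5,3 \right)} \right)} + W} = \frac{1}{\frac{\left(\left(-82 - 81\right) - 6\right) \left(229 + 7 \left(\left(-82 - 81\right) - 6\right)\right)}{7} + 69094} = \frac{1}{\frac{\left(-163 - 6\right) \left(229 + 7 \left(-163 - 6\right)\right)}{7} + 69094} = \frac{1}{\frac{1}{7} \left(-169\right) \left(229 + 7 \left(-169\right)\right) + 69094} = \frac{1}{\frac{1}{7} \left(-169\right) \left(229 - 1183\right) + 69094} = \frac{1}{\frac{1}{7} \left(-169\right) \left(-954\right) + 69094} = \frac{1}{\frac{161226}{7} + 69094} = \frac{1}{\frac{644884}{7}} = \frac{7}{644884}$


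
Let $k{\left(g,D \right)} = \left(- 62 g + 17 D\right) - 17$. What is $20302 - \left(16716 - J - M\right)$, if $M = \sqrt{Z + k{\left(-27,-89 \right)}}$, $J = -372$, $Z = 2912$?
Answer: $3214 + 4 \sqrt{191} \approx 3269.3$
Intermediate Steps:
$k{\left(g,D \right)} = -17 - 62 g + 17 D$
$M = 4 \sqrt{191}$ ($M = \sqrt{2912 - -144} = \sqrt{2912 + 144} = \sqrt{3056} = 4 \sqrt{191} \approx 55.281$)
$20302 - \left(16716 - J - M\right) = 20302 - \left(17088 - 4 \sqrt{191}\right) = 3214 + 4 \sqrt{191}$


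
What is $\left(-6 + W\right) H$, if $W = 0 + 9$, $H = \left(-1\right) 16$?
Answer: $-48$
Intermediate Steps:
$H = -16$
$W = 9$
$\left(-6 + W\right) H = \left(-6 + 9\right) \left(-16\right) = 3 \left(-16\right) = -48$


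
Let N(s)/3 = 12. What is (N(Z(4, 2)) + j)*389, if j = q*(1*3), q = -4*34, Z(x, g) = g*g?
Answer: -144708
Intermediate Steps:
Z(x, g) = g²
N(s) = 36 (N(s) = 3*12 = 36)
q = -136
j = -408 (j = -136*3 = -408)
(N(Z(4, 2)) + j)*389 = (36 - 408)*389 = -372*389 = -144708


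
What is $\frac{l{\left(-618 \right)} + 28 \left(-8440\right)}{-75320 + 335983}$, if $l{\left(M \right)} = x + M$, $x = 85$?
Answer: $- \frac{236853}{260663} \approx -0.90866$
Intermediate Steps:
$l{\left(M \right)} = 85 + M$
$\frac{l{\left(-618 \right)} + 28 \left(-8440\right)}{-75320 + 335983} = \frac{\left(85 - 618\right) + 28 \left(-8440\right)}{-75320 + 335983} = \frac{-533 - 236320}{260663} = \left(-236853\right) \frac{1}{260663} = - \frac{236853}{260663}$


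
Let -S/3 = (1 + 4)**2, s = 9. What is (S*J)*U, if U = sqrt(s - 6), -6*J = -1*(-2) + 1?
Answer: 75*sqrt(3)/2 ≈ 64.952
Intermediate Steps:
S = -75 (S = -3*(1 + 4)**2 = -3*5**2 = -3*25 = -75)
J = -1/2 (J = -(-1*(-2) + 1)/6 = -(2 + 1)/6 = -1/6*3 = -1/2 ≈ -0.50000)
U = sqrt(3) (U = sqrt(9 - 6) = sqrt(3) ≈ 1.7320)
(S*J)*U = (-75*(-1/2))*sqrt(3) = 75*sqrt(3)/2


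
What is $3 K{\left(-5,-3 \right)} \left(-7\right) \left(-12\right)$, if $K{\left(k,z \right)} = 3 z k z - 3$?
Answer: $-34776$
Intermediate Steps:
$K{\left(k,z \right)} = -3 + 3 k z^{2}$ ($K{\left(k,z \right)} = 3 k z z - 3 = 3 k z^{2} - 3 = -3 + 3 k z^{2}$)
$3 K{\left(-5,-3 \right)} \left(-7\right) \left(-12\right) = 3 \left(-3 + 3 \left(-5\right) \left(-3\right)^{2}\right) \left(-7\right) \left(-12\right) = 3 \left(-3 + 3 \left(-5\right) 9\right) \left(-7\right) \left(-12\right) = 3 \left(-3 - 135\right) \left(-7\right) \left(-12\right) = 3 \left(\left(-138\right) \left(-7\right)\right) \left(-12\right) = 3 \cdot 966 \left(-12\right) = 2898 \left(-12\right) = -34776$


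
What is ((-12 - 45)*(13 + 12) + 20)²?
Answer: 1974025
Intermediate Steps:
((-12 - 45)*(13 + 12) + 20)² = (-57*25 + 20)² = (-1425 + 20)² = (-1405)² = 1974025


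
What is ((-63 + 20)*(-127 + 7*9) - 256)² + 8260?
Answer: 6238276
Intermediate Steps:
((-63 + 20)*(-127 + 7*9) - 256)² + 8260 = (-43*(-127 + 63) - 256)² + 8260 = (-43*(-64) - 256)² + 8260 = (2752 - 256)² + 8260 = 2496² + 8260 = 6230016 + 8260 = 6238276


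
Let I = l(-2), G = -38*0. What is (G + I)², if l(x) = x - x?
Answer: 0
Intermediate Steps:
l(x) = 0
G = 0
I = 0
(G + I)² = (0 + 0)² = 0² = 0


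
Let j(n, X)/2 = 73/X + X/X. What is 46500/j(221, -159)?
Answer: 1848375/43 ≈ 42985.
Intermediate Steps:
j(n, X) = 2 + 146/X (j(n, X) = 2*(73/X + X/X) = 2*(73/X + 1) = 2*(1 + 73/X) = 2 + 146/X)
46500/j(221, -159) = 46500/(2 + 146/(-159)) = 46500/(2 + 146*(-1/159)) = 46500/(2 - 146/159) = 46500/(172/159) = 46500*(159/172) = 1848375/43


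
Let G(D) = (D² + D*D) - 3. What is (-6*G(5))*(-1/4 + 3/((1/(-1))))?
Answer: 1833/2 ≈ 916.50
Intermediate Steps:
G(D) = -3 + 2*D² (G(D) = (D² + D²) - 3 = 2*D² - 3 = -3 + 2*D²)
(-6*G(5))*(-1/4 + 3/((1/(-1)))) = (-6*(-3 + 2*5²))*(-1/4 + 3/((1/(-1)))) = (-6*(-3 + 2*25))*(-1*¼ + 3/((1*(-1)))) = (-6*(-3 + 50))*(-¼ + 3/(-1)) = (-6*47)*(-¼ + 3*(-1)) = -282*(-¼ - 3) = -282*(-13/4) = 1833/2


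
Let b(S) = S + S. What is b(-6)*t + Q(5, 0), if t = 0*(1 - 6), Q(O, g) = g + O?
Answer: 5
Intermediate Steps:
b(S) = 2*S
Q(O, g) = O + g
t = 0 (t = 0*(-5) = 0)
b(-6)*t + Q(5, 0) = (2*(-6))*0 + (5 + 0) = -12*0 + 5 = 0 + 5 = 5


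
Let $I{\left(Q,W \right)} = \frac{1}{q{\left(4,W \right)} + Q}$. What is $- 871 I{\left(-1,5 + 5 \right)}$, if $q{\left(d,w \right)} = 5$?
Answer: $- \frac{871}{4} \approx -217.75$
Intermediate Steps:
$I{\left(Q,W \right)} = \frac{1}{5 + Q}$
$- 871 I{\left(-1,5 + 5 \right)} = - \frac{871}{5 - 1} = - \frac{871}{4}$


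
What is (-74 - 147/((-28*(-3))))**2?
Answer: 91809/16 ≈ 5738.1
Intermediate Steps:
(-74 - 147/((-28*(-3))))**2 = (-74 - 147/84)**2 = (-74 - 147*1/84)**2 = (-74 - 7/4)**2 = (-303/4)**2 = 91809/16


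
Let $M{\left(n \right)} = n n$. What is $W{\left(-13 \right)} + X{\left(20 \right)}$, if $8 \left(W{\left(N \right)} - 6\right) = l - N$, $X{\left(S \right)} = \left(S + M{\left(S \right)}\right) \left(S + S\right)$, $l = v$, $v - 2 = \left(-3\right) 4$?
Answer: $\frac{134451}{8} \approx 16806.0$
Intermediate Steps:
$v = -10$ ($v = 2 - 12 = -10$)
$M{\left(n \right)} = n^{2}$
$l = -10$
$X{\left(S \right)} = 2 S \left(S + S^{2}\right)$ ($X{\left(S \right)} = \left(S + S^{2}\right) \left(S + S\right) = \left(S + S^{2}\right) 2 S = 2 S \left(S + S^{2}\right)$)
$W{\left(N \right)} = \frac{19}{4} - \frac{N}{8}$ ($W{\left(N \right)} = 6 + \frac{-10 - N}{8} = 6 - \left(\frac{5}{4} + \frac{N}{8}\right) = \frac{19}{4} - \frac{N}{8}$)
$W{\left(-13 \right)} + X{\left(20 \right)} = \left(\frac{19}{4} - - \frac{13}{8}\right) + 2 \cdot 20^{2} \left(1 + 20\right) = \left(\frac{19}{4} + \frac{13}{8}\right) + 2 \cdot 400 \cdot 21 = \frac{51}{8} + 16800 = \frac{134451}{8}$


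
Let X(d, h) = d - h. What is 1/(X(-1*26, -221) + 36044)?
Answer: 1/36239 ≈ 2.7595e-5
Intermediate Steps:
1/(X(-1*26, -221) + 36044) = 1/((-1*26 - 1*(-221)) + 36044) = 1/((-26 + 221) + 36044) = 1/(195 + 36044) = 1/36239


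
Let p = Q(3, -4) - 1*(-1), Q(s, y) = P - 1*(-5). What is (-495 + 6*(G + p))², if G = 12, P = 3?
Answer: 136161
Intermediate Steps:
Q(s, y) = 8 (Q(s, y) = 3 - 1*(-5) = 3 + 5 = 8)
p = 9 (p = 8 - 1*(-1) = 8 + 1 = 9)
(-495 + 6*(G + p))² = (-495 + 6*(12 + 9))² = (-495 + 6*21)² = (-495 + 126)² = (-369)² = 136161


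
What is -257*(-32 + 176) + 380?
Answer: -36628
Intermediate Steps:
-257*(-32 + 176) + 380 = -257*144 + 380 = -37008 + 380 = -36628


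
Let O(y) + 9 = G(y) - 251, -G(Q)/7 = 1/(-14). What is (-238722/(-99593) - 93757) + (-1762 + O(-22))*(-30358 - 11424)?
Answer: 8402517836430/99593 ≈ 8.4369e+7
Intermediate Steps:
G(Q) = ½ (G(Q) = -7/(-14) = -7*(-1/14) = ½)
O(y) = -519/2 (O(y) = -9 + (½ - 251) = -9 - 501/2 = -519/2)
(-238722/(-99593) - 93757) + (-1762 + O(-22))*(-30358 - 11424) = (-238722/(-99593) - 93757) + (-1762 - 519/2)*(-30358 - 11424) = (-238722*(-1/99593) - 93757) - 4043/2*(-41782) = (238722/99593 - 93757) + 84462313 = -9337302179/99593 + 84462313 = 8402517836430/99593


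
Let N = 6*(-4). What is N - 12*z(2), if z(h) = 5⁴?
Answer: -7524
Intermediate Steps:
z(h) = 625
N = -24
N - 12*z(2) = -24 - 12*625 = -24 - 7500 = -7524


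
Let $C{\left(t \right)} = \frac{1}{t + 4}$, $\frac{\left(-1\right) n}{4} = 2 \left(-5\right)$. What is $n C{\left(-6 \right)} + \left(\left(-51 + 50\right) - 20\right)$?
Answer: $-41$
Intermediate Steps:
$n = 40$ ($n = - 4 \cdot 2 \left(-5\right) = \left(-4\right) \left(-10\right) = 40$)
$C{\left(t \right)} = \frac{1}{4 + t}$
$n C{\left(-6 \right)} + \left(\left(-51 + 50\right) - 20\right) = \frac{40}{4 - 6} + \left(\left(-51 + 50\right) - 20\right) = \frac{40}{-2} - 21 = 40 \left(- \frac{1}{2}\right) - 21 = -20 - 21 = -41$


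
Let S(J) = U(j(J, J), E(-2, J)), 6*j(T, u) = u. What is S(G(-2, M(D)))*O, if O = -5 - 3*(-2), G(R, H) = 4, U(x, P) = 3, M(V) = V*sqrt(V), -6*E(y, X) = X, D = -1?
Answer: 3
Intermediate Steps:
j(T, u) = u/6
E(y, X) = -X/6
M(V) = V**(3/2)
S(J) = 3
O = 1 (O = -5 + 6 = 1)
S(G(-2, M(D)))*O = 3*1 = 3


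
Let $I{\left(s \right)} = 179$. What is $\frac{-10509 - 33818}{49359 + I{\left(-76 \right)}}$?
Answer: $- \frac{44327}{49538} \approx -0.89481$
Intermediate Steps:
$\frac{-10509 - 33818}{49359 + I{\left(-76 \right)}} = \frac{-10509 - 33818}{49359 + 179} = - \frac{44327}{49538}$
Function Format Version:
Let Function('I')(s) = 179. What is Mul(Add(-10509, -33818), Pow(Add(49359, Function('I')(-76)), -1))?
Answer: Rational(-44327, 49538) ≈ -0.89481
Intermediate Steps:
Mul(Add(-10509, -33818), Pow(Add(49359, Function('I')(-76)), -1)) = Mul(Add(-10509, -33818), Pow(Add(49359, 179), -1)) = Mul(-44327, Pow(49538, -1)) = Mul(-44327, Rational(1, 49538)) = Rational(-44327, 49538)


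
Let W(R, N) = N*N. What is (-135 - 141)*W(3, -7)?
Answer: -13524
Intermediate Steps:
W(R, N) = N**2
(-135 - 141)*W(3, -7) = (-135 - 141)*(-7)**2 = -276*49 = -13524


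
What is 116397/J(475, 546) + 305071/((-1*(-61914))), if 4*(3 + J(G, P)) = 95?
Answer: 28851736325/5138862 ≈ 5614.4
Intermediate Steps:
J(G, P) = 83/4 (J(G, P) = -3 + (¼)*95 = -3 + 95/4 = 83/4)
116397/J(475, 546) + 305071/((-1*(-61914))) = 116397/(83/4) + 305071/((-1*(-61914))) = 116397*(4/83) + 305071/61914 = 465588/83 + 305071*(1/61914) = 465588/83 + 305071/61914 = 28851736325/5138862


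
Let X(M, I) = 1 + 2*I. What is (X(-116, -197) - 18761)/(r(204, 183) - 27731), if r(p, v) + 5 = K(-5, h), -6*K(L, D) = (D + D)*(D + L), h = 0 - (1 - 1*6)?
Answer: 9577/13868 ≈ 0.69058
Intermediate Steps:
h = 5 (h = 0 - (1 - 6) = 0 - 1*(-5) = 0 + 5 = 5)
K(L, D) = -D*(D + L)/3 (K(L, D) = -(D + D)*(D + L)/6 = -2*D*(D + L)/6 = -D*(D + L)/3)
r(p, v) = -5 (r(p, v) = -5 - 1/3*5*(5 - 5) = -5 - 1/3*5*0 = -5 + 0 = -5)
(X(-116, -197) - 18761)/(r(204, 183) - 27731) = ((1 + 2*(-197)) - 18761)/(-5 - 27731) = ((1 - 394) - 18761)/(-27736) = (-393 - 18761)*(-1/27736) = -19154*(-1/27736) = 9577/13868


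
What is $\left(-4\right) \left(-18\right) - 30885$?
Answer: $-30813$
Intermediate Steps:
$\left(-4\right) \left(-18\right) - 30885 = 72 - 30885 = -30813$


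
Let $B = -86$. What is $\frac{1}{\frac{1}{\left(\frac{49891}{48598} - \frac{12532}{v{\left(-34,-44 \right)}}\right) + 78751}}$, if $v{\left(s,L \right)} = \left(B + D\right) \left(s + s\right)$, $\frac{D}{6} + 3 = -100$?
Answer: $\frac{2081984977219}{26437312} \approx 78752.0$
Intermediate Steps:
$D = -618$ ($D = -18 + 6 \left(-100\right) = -18 - 600 = -618$)
$v{\left(s,L \right)} = - 1408 s$ ($v{\left(s,L \right)} = \left(-86 - 618\right) \left(s + s\right) = - 704 \cdot 2 s = - 1408 s$)
$\frac{1}{\frac{1}{\left(\frac{49891}{48598} - \frac{12532}{v{\left(-34,-44 \right)}}\right) + 78751}} = \frac{1}{\frac{1}{\left(\frac{49891}{48598} - \frac{12532}{\left(-1408\right) \left(-34\right)}\right) + 78751}} = \frac{1}{\frac{1}{\left(49891 \cdot \frac{1}{48598} - \frac{12532}{47872}\right) + 78751}} = \frac{1}{\frac{1}{\left(\frac{49891}{48598} - \frac{3133}{11968}\right) + 78751}} = \frac{1}{\frac{1}{\frac{20219907}{26437312} + 78751}} = \frac{1}{\frac{1}{\frac{2081984977219}{26437312}}} = \frac{1}{\frac{26437312}{2081984977219}} = \frac{2081984977219}{26437312}$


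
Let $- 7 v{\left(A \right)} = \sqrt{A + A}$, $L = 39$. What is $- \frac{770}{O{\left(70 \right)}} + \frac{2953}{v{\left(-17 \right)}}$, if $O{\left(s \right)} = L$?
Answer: $- \frac{770}{39} + \frac{20671 i \sqrt{34}}{34} \approx -19.744 + 3545.0 i$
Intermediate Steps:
$v{\left(A \right)} = - \frac{\sqrt{2} \sqrt{A}}{7}$ ($v{\left(A \right)} = - \frac{\sqrt{A + A}}{7} = - \frac{\sqrt{2 A}}{7} = - \frac{\sqrt{2} \sqrt{A}}{7}$)
$O{\left(s \right)} = 39$
$- \frac{770}{O{\left(70 \right)}} + \frac{2953}{v{\left(-17 \right)}} = - \frac{770}{39} + \frac{2953}{\left(- \frac{1}{7}\right) \sqrt{2} \sqrt{-17}} = \left(-770\right) \frac{1}{39} + \frac{2953}{\left(- \frac{1}{7}\right) \sqrt{2} i \sqrt{17}} = - \frac{770}{39} + \frac{2953}{\left(- \frac{1}{7}\right) i \sqrt{34}} = - \frac{770}{39} + 2953 \frac{7 i \sqrt{34}}{34} = - \frac{770}{39} + \frac{20671 i \sqrt{34}}{34}$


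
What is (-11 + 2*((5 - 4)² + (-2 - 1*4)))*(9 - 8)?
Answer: -21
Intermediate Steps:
(-11 + 2*((5 - 4)² + (-2 - 1*4)))*(9 - 8) = (-11 + 2*(1² + (-2 - 4)))*1 = (-11 + 2*(1 - 6))*1 = (-11 + 2*(-5))*1 = (-11 - 10)*1 = -21*1 = -21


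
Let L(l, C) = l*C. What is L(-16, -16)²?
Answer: 65536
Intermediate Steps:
L(l, C) = C*l
L(-16, -16)² = (-16*(-16))² = 256² = 65536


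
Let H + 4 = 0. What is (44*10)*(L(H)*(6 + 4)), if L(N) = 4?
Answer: 17600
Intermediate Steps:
H = -4 (H = -4 + 0 = -4)
(44*10)*(L(H)*(6 + 4)) = (44*10)*(4*(6 + 4)) = 440*(4*10) = 440*40 = 17600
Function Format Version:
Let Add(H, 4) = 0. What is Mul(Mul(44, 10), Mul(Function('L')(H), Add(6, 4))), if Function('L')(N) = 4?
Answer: 17600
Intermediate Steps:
H = -4 (H = Add(-4, 0) = -4)
Mul(Mul(44, 10), Mul(Function('L')(H), Add(6, 4))) = Mul(Mul(44, 10), Mul(4, Add(6, 4))) = Mul(440, Mul(4, 10)) = Mul(440, 40) = 17600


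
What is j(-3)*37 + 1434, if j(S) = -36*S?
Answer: 5430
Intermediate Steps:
j(-3)*37 + 1434 = -36*(-3)*37 + 1434 = 108*37 + 1434 = 3996 + 1434 = 5430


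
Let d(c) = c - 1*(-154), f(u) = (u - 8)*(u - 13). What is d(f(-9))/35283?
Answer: 176/11761 ≈ 0.014965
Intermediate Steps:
f(u) = (-13 + u)*(-8 + u) (f(u) = (-8 + u)*(-13 + u) = (-13 + u)*(-8 + u))
d(c) = 154 + c (d(c) = c + 154 = 154 + c)
d(f(-9))/35283 = (154 + (104 + (-9)² - 21*(-9)))/35283 = (154 + (104 + 81 + 189))*(1/35283) = (154 + 374)*(1/35283) = 528*(1/35283) = 176/11761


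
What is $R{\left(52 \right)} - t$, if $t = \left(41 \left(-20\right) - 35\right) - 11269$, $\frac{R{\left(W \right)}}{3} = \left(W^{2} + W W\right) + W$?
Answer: $28504$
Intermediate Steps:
$R{\left(W \right)} = 3 W + 6 W^{2}$ ($R{\left(W \right)} = 3 \left(\left(W^{2} + W W\right) + W\right) = 3 \left(\left(W^{2} + W^{2}\right) + W\right) = 3 \left(2 W^{2} + W\right) = 3 \left(W + 2 W^{2}\right) = 3 W + 6 W^{2}$)
$t = -12124$ ($t = \left(-820 - 35\right) - 11269 = -855 - 11269 = -12124$)
$R{\left(52 \right)} - t = 3 \cdot 52 \left(1 + 2 \cdot 52\right) - -12124 = 3 \cdot 52 \left(1 + 104\right) + 12124 = 3 \cdot 52 \cdot 105 + 12124 = 16380 + 12124 = 28504$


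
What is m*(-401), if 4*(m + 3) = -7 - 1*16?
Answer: 14035/4 ≈ 3508.8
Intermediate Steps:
m = -35/4 (m = -3 + (-7 - 1*16)/4 = -3 + (-7 - 16)/4 = -3 + (¼)*(-23) = -3 - 23/4 = -35/4 ≈ -8.7500)
m*(-401) = -35/4*(-401) = 14035/4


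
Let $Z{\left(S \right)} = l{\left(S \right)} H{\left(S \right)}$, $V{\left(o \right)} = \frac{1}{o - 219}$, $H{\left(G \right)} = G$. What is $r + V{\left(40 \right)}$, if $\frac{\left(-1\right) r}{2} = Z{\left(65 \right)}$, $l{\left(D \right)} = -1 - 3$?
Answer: $\frac{93079}{179} \approx 519.99$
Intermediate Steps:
$l{\left(D \right)} = -4$
$V{\left(o \right)} = \frac{1}{-219 + o}$
$Z{\left(S \right)} = - 4 S$
$r = 520$ ($r = - 2 \left(\left(-4\right) 65\right) = \left(-2\right) \left(-260\right) = 520$)
$r + V{\left(40 \right)} = 520 + \frac{1}{-219 + 40} = 520 + \frac{1}{-179} = 520 - \frac{1}{179} = \frac{93079}{179}$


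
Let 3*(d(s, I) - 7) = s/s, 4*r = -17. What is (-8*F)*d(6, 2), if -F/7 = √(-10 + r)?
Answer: 616*I*√57/3 ≈ 1550.2*I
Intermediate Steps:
r = -17/4 (r = (¼)*(-17) = -17/4 ≈ -4.2500)
d(s, I) = 22/3 (d(s, I) = 7 + (s/s)/3 = 7 + (⅓)*1 = 7 + ⅓ = 22/3)
F = -7*I*√57/2 (F = -7*√(-10 - 17/4) = -7*I*√57/2 ≈ -26.424*I)
(-8*F)*d(6, 2) = -(-28)*I*√57*(22/3) = (28*I*√57)*(22/3) = 616*I*√57/3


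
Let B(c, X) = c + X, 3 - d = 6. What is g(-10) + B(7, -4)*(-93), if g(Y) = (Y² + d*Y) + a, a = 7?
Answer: -142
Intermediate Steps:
d = -3 (d = 3 - 1*6 = 3 - 6 = -3)
g(Y) = 7 + Y² - 3*Y (g(Y) = (Y² - 3*Y) + 7 = 7 + Y² - 3*Y)
B(c, X) = X + c
g(-10) + B(7, -4)*(-93) = (7 + (-10)² - 3*(-10)) + (-4 + 7)*(-93) = (7 + 100 + 30) + 3*(-93) = 137 - 279 = -142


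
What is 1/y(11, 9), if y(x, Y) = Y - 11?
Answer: -½ ≈ -0.50000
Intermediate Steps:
y(x, Y) = -11 + Y
1/y(11, 9) = 1/(-11 + 9) = 1/(-2) = -½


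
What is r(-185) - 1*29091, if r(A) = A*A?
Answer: 5134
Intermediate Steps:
r(A) = A²
r(-185) - 1*29091 = (-185)² - 1*29091 = 34225 - 29091 = 5134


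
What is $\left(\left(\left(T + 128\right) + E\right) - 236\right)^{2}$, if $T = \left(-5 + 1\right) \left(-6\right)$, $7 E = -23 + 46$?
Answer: $\frac{319225}{49} \approx 6514.8$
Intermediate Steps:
$E = \frac{23}{7}$ ($E = \frac{-23 + 46}{7} = \frac{1}{7} \cdot 23 = \frac{23}{7} \approx 3.2857$)
$T = 24$ ($T = \left(-4\right) \left(-6\right) = 24$)
$\left(\left(\left(T + 128\right) + E\right) - 236\right)^{2} = \left(\left(\left(24 + 128\right) + \frac{23}{7}\right) - 236\right)^{2} = \left(\left(152 + \frac{23}{7}\right) - 236\right)^{2} = \left(\frac{1087}{7} - 236\right)^{2} = \left(- \frac{565}{7}\right)^{2} = \frac{319225}{49}$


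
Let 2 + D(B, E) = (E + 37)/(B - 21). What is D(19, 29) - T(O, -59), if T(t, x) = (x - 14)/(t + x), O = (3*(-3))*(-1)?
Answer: -1823/50 ≈ -36.460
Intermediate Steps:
O = 9 (O = -9*(-1) = 9)
D(B, E) = -2 + (37 + E)/(-21 + B) (D(B, E) = -2 + (E + 37)/(B - 21) = -2 + (37 + E)/(-21 + B))
T(t, x) = (-14 + x)/(t + x)
D(19, 29) - T(O, -59) = (79 + 29 - 2*19)/(-21 + 19) - (-14 - 59)/(9 - 59) = (79 + 29 - 38)/(-2) - (-73)/(-50) = -½*70 - (-1)*(-73)/50 = -35 - 1*73/50 = -35 - 73/50 = -1823/50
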